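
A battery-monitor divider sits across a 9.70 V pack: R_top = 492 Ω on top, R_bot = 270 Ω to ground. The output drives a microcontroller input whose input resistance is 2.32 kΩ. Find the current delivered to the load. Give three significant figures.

R_bot‖R_L = 241.9 Ω; V_out = 9.70 × 241.9/733.9 = 3.197 V.
I_L = V_out / R_L = 3.197 / 2.32 kΩ = 1.38 mA.

I_L ≈ 1.38 mA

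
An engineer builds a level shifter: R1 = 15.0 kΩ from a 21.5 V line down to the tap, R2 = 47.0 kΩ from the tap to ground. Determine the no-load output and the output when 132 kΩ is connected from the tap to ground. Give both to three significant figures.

Unloaded: 16.3 V; loaded: 15.0 V

Open-circuit: V = 21.5 × 47.0/(15.0 + 47.0) = 16.3 V.
With the load, R2 becomes R2‖R_L = 34.66 kΩ, so V = 21.5 × 34.66/49.66 = 15.0 V.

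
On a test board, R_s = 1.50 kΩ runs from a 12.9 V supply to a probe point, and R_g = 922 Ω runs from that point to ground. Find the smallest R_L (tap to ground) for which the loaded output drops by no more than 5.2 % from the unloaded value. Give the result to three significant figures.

Output resistance R_th = R_s‖R_g = (1500 × 922)/2422 = 571.0 Ω.
The fractional drop is R_th/(R_th + R_L); requiring this ≤ 0.0520 gives R_L ≥ R_th(1/0.0520 − 1) = 571.0 × 18.23 = 10.4 kΩ.

R_L(min) ≈ 10.4 kΩ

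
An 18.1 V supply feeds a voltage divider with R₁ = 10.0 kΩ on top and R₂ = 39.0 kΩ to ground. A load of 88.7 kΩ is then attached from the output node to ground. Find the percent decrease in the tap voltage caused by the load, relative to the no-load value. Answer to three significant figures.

8.23 %

Unloaded V = 18.1 × 39.0/49.00 = 14.406 V.
Loaded: R₂‖R_L = 27.09 kΩ, giving V = 18.1 × 27.09/37.09 = 13.220 V.
Drop = (14.406 − 13.220) / 14.406 = 8.23 %.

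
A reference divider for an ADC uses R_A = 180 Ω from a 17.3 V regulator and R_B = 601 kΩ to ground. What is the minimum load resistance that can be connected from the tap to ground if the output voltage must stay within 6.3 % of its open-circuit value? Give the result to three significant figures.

R_L(min) ≈ 2.68 kΩ

Output resistance R_th = R_A‖R_B = (180 × 601000)/601200 = 179.9 Ω.
The fractional drop is R_th/(R_th + R_L); requiring this ≤ 0.0630 gives R_L ≥ R_th(1/0.0630 − 1) = 179.9 × 14.87 = 2.68 kΩ.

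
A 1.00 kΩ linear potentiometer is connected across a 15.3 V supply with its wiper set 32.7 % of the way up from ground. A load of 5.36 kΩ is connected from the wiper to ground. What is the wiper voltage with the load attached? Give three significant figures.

The wiper splits the pot into (1−α)R = 673.0 Ω above and αR = 327.0 Ω below.
Lower section ‖ load = 308.2 Ω.
V_wiper = 15.3 × 308.2/(673.0 + 308.2) = 4.81 V.

V ≈ 4.81 V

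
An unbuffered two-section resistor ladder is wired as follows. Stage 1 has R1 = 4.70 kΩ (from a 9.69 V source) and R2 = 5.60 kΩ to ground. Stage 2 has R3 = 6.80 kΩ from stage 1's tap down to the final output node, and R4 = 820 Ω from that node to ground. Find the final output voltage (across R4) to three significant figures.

V_out ≈ 0.425 V

Stage 2 presents R3+R4 = 7620 Ω as a load on stage 1's tap.
Stage 1's lower leg becomes R2‖(R3+R4) = 3228 Ω, so V_mid = 9.69 × 3228/7928 = 3.945 V.
Stage 2 is itself unloaded: V_out = V_mid × R4/(R3+R4) = 3.945 × 820/7620 = 0.425 V.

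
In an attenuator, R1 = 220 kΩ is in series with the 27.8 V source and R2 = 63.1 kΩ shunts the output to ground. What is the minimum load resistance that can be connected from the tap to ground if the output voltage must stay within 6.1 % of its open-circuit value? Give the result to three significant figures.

R_L(min) ≈ 755 kΩ

Output resistance R_th = R1‖R2 = (220 × 63.1)/283.1 = 49.04 kΩ.
The fractional drop is R_th/(R_th + R_L); requiring this ≤ 0.0610 gives R_L ≥ R_th(1/0.0610 − 1) = 49.04 × 15.39 = 755 kΩ.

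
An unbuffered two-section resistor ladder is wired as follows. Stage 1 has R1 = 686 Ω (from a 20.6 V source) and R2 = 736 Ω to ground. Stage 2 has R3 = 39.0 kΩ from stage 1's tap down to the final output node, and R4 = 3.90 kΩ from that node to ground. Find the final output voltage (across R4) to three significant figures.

Stage 2 presents R3+R4 = 42900 Ω as a load on stage 1's tap.
Stage 1's lower leg becomes R2‖(R3+R4) = 723.6 Ω, so V_mid = 20.6 × 723.6/1410 = 10.57 V.
Stage 2 is itself unloaded: V_out = V_mid × R4/(R3+R4) = 10.57 × 3900/42900 = 0.961 V.

V_out ≈ 0.961 V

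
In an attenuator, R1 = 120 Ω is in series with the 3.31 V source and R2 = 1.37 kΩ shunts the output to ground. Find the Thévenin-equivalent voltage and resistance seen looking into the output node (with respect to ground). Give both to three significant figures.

V_th is the open-circuit tap voltage: 3.31 × 1370/(120 + 1370) = 3.04 V.
With the supply zeroed, R1 and R2 appear in parallel from the tap: R_th = R1‖R2 = (120 × 1370)/1490 = 110 Ω.

V_th = 3.04 V, R_th = 110 Ω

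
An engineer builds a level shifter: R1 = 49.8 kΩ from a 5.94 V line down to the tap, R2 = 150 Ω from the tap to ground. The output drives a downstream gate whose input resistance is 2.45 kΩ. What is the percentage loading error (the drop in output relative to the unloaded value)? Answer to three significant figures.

5.75 %

The divider's output (Thévenin) resistance is R1‖R2 = 149.5 Ω.
Fractional drop under load = R_th/(R_th + R_L) = 149.5 / (149.5 + 2450) = 0.05753.
So the output falls by 5.75 %.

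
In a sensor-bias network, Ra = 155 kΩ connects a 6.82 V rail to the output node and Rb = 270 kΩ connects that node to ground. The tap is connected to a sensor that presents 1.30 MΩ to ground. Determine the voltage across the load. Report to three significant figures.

V_out ≈ 4.03 V

The load sits in parallel with Rb: Rb‖R_L = (270 × 1300) / (270 + 1300) = 223.6 kΩ.
V_out = 6.82 × 223.6 / (155 + 223.6) = 6.82 × 223.6/378.6 = 4.03 V.
(Unloaded it would have been 4.33 V.)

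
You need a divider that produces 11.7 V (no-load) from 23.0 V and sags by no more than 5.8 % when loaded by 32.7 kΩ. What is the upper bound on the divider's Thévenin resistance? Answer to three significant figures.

Loading drop = R_th/(R_th + R_L) ≤ 0.0580, so R_th ≤ R_L · ε/(1−ε) = 32.7 kΩ × 0.0580/0.9420 = 2.01 kΩ.
(Any R1, R2 with R2/(R1+R2) = 0.509 and R1‖R2 ≤ 2.01 kΩ will meet the spec.)

R_th ≤ 2.01 kΩ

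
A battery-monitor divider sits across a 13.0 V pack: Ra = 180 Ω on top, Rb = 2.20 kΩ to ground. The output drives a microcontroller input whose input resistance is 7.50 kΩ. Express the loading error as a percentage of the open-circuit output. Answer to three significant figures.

2.17 %

The divider's output (Thévenin) resistance is Ra‖Rb = 166.4 Ω.
Fractional drop under load = R_th/(R_th + R_L) = 166.4 / (166.4 + 7500) = 0.02170.
So the output falls by 2.17 %.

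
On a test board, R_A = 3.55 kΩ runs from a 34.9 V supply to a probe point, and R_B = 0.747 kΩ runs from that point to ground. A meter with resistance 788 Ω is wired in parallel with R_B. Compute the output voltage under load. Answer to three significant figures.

V_out ≈ 3.40 V

The load sits in parallel with R_B: R_B‖R_L = (747 × 788) / (747 + 788) = 383.5 Ω.
V_out = 34.9 × 383.5 / (3550 + 383.5) = 34.9 × 383.5/3933 = 3.40 V.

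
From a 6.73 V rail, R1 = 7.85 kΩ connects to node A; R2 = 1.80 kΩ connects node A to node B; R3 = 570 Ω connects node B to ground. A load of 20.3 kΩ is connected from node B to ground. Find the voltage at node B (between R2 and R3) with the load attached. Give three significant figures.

At node B, R3 is in parallel with the load: R3‖R_L = 554.4 Ω.
Below node A the resistance is R2 + (R3‖R_L) = 2354 Ω, so V_A = 6.73 × 2354/10200 = 1.553 V.
Then V_B = V_A × (R3‖R_L)/(R2 + R3‖R_L) = 1.553 × 554.4/2354 = 0.366 V.

V ≈ 0.366 V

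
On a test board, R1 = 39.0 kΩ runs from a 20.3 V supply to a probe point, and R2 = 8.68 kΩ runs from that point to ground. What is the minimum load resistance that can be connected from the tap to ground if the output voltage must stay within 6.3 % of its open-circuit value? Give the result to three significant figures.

R_L(min) ≈ 106 kΩ

Output resistance R_th = R1‖R2 = (39.0 × 8.68)/47.68 = 7.100 kΩ.
The fractional drop is R_th/(R_th + R_L); requiring this ≤ 0.0630 gives R_L ≥ R_th(1/0.0630 − 1) = 7.100 × 14.87 = 106 kΩ.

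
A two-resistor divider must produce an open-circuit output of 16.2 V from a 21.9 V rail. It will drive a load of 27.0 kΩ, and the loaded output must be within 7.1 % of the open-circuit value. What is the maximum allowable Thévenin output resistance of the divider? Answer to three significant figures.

R_th ≤ 2.06 kΩ

Loading drop = R_th/(R_th + R_L) ≤ 0.0710, so R_th ≤ R_L · ε/(1−ε) = 27.0 kΩ × 0.0710/0.9290 = 2.06 kΩ.
(Any R1, R2 with R2/(R1+R2) = 0.740 and R1‖R2 ≤ 2.06 kΩ will meet the spec.)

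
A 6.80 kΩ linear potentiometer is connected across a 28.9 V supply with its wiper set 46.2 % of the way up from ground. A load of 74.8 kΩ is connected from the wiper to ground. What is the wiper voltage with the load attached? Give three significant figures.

The wiper splits the pot into (1−α)R = 3.658 kΩ above and αR = 3.142 kΩ below.
Lower section ‖ load = 3.015 kΩ.
V_wiper = 28.9 × 3.015/(3.658 + 3.015) = 13.1 V.

V ≈ 13.1 V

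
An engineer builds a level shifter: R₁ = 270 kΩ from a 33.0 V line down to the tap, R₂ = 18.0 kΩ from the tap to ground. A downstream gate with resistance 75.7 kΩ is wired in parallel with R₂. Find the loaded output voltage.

The load sits in parallel with R₂: R₂‖R_L = (18.0 × 75.7) / (18.0 + 75.7) = 14.54 kΩ.
V_out = 33.0 × 14.54 / (270 + 14.54) = 33.0 × 14.54/284.5 = 1.69 V.

V_out ≈ 1.69 V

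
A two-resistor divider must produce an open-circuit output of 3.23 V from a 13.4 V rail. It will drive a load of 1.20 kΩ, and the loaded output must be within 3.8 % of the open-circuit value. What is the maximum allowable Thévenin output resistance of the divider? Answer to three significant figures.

R_th ≤ 47.4 Ω

Loading drop = R_th/(R_th + R_L) ≤ 0.0380, so R_th ≤ R_L · ε/(1−ε) = 1.20 kΩ × 0.0380/0.9620 = 47.4 Ω.
(Any R1, R2 with R2/(R1+R2) = 0.241 and R1‖R2 ≤ 47.4 Ω will meet the spec.)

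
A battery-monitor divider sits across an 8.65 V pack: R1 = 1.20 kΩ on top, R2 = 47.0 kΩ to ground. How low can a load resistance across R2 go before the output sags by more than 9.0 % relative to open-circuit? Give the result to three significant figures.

R_L(min) ≈ 11.8 kΩ

Output resistance R_th = R1‖R2 = (1.20 × 47.0)/48.20 = 1.170 kΩ.
The fractional drop is R_th/(R_th + R_L); requiring this ≤ 0.0900 gives R_L ≥ R_th(1/0.0900 − 1) = 1.170 × 10.11 = 11.8 kΩ.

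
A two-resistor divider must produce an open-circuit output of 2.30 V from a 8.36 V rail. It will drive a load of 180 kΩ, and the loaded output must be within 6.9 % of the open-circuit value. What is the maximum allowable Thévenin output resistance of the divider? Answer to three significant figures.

R_th ≤ 13.3 kΩ

Loading drop = R_th/(R_th + R_L) ≤ 0.0690, so R_th ≤ R_L · ε/(1−ε) = 180 kΩ × 0.0690/0.9310 = 13.3 kΩ.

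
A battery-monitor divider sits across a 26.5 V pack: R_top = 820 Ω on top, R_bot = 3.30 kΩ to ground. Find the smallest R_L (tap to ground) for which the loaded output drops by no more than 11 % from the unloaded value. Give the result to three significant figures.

Output resistance R_th = R_top‖R_bot = (820 × 3300)/4120 = 656.8 Ω.
The fractional drop is R_th/(R_th + R_L); requiring this ≤ 0.110 gives R_L ≥ R_th(1/0.110 − 1) = 656.8 × 8.091 = 5.31 kΩ.

R_L(min) ≈ 5.31 kΩ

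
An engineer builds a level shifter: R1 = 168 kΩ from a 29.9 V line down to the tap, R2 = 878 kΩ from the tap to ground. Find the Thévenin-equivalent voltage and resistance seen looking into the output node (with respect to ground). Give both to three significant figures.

V_th is the open-circuit tap voltage: 29.9 × 878/(168 + 878) = 25.1 V.
With the supply zeroed, R1 and R2 appear in parallel from the tap: R_th = R1‖R2 = (168 × 878)/1046 = 141 kΩ.

V_th = 25.1 V, R_th = 141 kΩ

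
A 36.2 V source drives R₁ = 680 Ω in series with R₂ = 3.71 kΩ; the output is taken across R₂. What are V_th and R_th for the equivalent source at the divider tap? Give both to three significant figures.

V_th = 30.6 V, R_th = 575 Ω

V_th is the open-circuit tap voltage: 36.2 × 3710/(680 + 3710) = 30.6 V.
With the supply zeroed, R₁ and R₂ appear in parallel from the tap: R_th = R₁‖R₂ = (680 × 3710)/4390 = 575 Ω.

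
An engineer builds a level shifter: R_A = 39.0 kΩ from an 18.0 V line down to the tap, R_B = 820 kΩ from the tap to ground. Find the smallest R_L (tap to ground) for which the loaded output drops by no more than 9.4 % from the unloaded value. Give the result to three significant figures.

Output resistance R_th = R_A‖R_B = (39.0 × 820)/859.0 = 37.23 kΩ.
The fractional drop is R_th/(R_th + R_L); requiring this ≤ 0.0940 gives R_L ≥ R_th(1/0.0940 − 1) = 37.23 × 9.638 = 359 kΩ.

R_L(min) ≈ 359 kΩ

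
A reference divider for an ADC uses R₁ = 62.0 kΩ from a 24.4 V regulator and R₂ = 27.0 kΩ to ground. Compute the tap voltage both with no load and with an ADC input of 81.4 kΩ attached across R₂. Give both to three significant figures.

Open-circuit: V = 24.4 × 27.0/(62.0 + 27.0) = 7.40 V.
With the load, R₂ becomes R₂‖R_L = 20.27 kΩ, so V = 24.4 × 20.27/82.27 = 6.01 V.

Unloaded: 7.40 V; loaded: 6.01 V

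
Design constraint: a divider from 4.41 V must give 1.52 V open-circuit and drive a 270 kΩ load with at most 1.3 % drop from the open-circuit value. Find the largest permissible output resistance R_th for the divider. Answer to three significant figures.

R_th ≤ 3.56 kΩ

Loading drop = R_th/(R_th + R_L) ≤ 0.0130, so R_th ≤ R_L · ε/(1−ε) = 270 kΩ × 0.0130/0.9870 = 3.56 kΩ.
(Any R1, R2 with R2/(R1+R2) = 0.345 and R1‖R2 ≤ 3.56 kΩ will meet the spec.)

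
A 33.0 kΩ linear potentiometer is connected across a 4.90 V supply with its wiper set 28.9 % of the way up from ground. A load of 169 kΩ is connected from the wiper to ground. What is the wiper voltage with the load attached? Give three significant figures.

V ≈ 1.36 V

The wiper splits the pot into (1−α)R = 23.46 kΩ above and αR = 9.537 kΩ below.
Lower section ‖ load = 9.028 kΩ.
V_wiper = 4.90 × 9.028/(23.46 + 9.028) = 1.36 V.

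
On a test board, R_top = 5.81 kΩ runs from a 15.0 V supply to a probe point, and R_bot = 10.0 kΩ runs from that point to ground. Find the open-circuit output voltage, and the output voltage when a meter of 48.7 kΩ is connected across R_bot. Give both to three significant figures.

Unloaded: 9.49 V; loaded: 8.82 V

Open-circuit: V = 15.0 × 10.0/(5.81 + 10.0) = 9.49 V.
With the load, R_bot becomes R_bot‖R_L = 8.296 kΩ, so V = 15.0 × 8.296/14.11 = 8.82 V.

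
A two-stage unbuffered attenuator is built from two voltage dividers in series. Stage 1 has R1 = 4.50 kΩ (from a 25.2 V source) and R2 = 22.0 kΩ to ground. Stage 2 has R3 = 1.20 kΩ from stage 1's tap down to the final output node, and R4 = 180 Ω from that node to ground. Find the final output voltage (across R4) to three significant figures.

V_out ≈ 0.736 V

Stage 2 presents R3+R4 = 1380 Ω as a load on stage 1's tap.
Stage 1's lower leg becomes R2‖(R3+R4) = 1299 Ω, so V_mid = 25.2 × 1299/5799 = 5.643 V.
Stage 2 is itself unloaded: V_out = V_mid × R4/(R3+R4) = 5.643 × 180/1380 = 0.736 V.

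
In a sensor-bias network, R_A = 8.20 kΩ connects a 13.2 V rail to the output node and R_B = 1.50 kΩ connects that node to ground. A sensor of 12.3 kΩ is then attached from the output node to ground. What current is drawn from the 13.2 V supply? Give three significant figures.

I ≈ 1.38 mA

R_B‖R_L = 1.337 kΩ, so the source sees R_A + R_B‖R_L = 9.537 kΩ.
I = 13.2 V / 9.537 kΩ = 1.38 mA.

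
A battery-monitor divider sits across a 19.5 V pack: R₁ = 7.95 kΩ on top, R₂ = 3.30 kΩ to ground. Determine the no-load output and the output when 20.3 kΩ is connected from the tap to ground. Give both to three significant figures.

Unloaded: 5.72 V; loaded: 5.13 V

Open-circuit: V = 19.5 × 3.30/(7.95 + 3.30) = 5.72 V.
With the load, R₂ becomes R₂‖R_L = 2.839 kΩ, so V = 19.5 × 2.839/10.79 = 5.13 V.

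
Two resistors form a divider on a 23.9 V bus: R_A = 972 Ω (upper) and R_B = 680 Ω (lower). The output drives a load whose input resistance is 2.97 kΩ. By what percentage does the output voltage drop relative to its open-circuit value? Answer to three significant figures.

11.9 %

The divider's output (Thévenin) resistance is R_A‖R_B = 400.1 Ω.
Fractional drop under load = R_th/(R_th + R_L) = 400.1 / (400.1 + 2970) = 0.1187.
So the output falls by 11.9 %.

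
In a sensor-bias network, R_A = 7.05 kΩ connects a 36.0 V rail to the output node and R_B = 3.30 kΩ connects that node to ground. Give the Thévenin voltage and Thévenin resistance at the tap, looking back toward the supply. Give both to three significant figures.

V_th = 11.5 V, R_th = 2.25 kΩ

V_th is the open-circuit tap voltage: 36.0 × 3.30/(7.05 + 3.30) = 11.5 V.
With the supply zeroed, R_A and R_B appear in parallel from the tap: R_th = R_A‖R_B = (7.05 × 3.30)/10.35 = 2.25 kΩ.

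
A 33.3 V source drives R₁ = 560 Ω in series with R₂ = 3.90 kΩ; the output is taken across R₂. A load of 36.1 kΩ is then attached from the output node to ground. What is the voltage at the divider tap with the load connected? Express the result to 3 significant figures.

V_out ≈ 28.7 V

The load sits in parallel with R₂: R₂‖R_L = (3900 × 36100) / (3900 + 36100) = 3520 Ω.
V_out = 33.3 × 3520 / (560 + 3520) = 33.3 × 3520/4080 = 28.7 V.
(Unloaded it would have been 29.1 V.)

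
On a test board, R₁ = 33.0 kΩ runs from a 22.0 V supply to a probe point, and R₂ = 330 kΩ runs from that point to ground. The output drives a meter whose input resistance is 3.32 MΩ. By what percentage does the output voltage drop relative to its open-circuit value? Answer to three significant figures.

The divider's output (Thévenin) resistance is R₁‖R₂ = 30.00 kΩ.
Fractional drop under load = R_th/(R_th + R_L) = 30.00 / (30.00 + 3320) = 0.008955.
So the output falls by 0.896 %.

0.896 %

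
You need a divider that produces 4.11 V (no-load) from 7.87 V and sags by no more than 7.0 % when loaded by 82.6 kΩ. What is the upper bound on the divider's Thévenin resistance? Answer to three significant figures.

Loading drop = R_th/(R_th + R_L) ≤ 0.0700, so R_th ≤ R_L · ε/(1−ε) = 82.6 kΩ × 0.0700/0.9300 = 6.22 kΩ.
(Any R1, R2 with R2/(R1+R2) = 0.522 and R1‖R2 ≤ 6.22 kΩ will meet the spec.)

R_th ≤ 6.22 kΩ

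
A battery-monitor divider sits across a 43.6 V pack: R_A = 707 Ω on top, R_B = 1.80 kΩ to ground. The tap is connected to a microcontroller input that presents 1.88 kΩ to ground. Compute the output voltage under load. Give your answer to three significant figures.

V_out ≈ 24.6 V

The load sits in parallel with R_B: R_B‖R_L = (1800 × 1880) / (1800 + 1880) = 919.6 Ω.
V_out = 43.6 × 919.6 / (707 + 919.6) = 43.6 × 919.6/1627 = 24.6 V.
(Unloaded it would have been 31.3 V.)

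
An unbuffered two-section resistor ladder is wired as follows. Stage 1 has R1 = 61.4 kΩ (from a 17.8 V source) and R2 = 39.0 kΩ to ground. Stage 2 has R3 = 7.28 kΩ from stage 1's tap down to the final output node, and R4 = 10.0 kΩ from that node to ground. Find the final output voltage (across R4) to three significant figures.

Stage 2 presents R3+R4 = 17.28 kΩ as a load on stage 1's tap.
Stage 1's lower leg becomes R2‖(R3+R4) = 11.97 kΩ, so V_mid = 17.8 × 11.97/73.37 = 2.905 V.
Stage 2 is itself unloaded: V_out = V_mid × R4/(R3+R4) = 2.905 × 10.0/17.28 = 1.68 V.

V_out ≈ 1.68 V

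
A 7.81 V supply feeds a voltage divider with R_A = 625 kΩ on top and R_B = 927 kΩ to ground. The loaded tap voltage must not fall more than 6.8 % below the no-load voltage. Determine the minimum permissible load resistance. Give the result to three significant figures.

Output resistance R_th = R_A‖R_B = (625 × 927)/1552 = 373.3 kΩ.
The fractional drop is R_th/(R_th + R_L); requiring this ≤ 0.0680 gives R_L ≥ R_th(1/0.0680 − 1) = 373.3 × 13.71 = 5.12 MΩ.

R_L(min) ≈ 5.12 MΩ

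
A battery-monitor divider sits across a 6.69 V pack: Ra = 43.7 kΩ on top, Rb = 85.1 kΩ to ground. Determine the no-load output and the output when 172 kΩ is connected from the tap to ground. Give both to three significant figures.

Open-circuit: V = 6.69 × 85.1/(43.7 + 85.1) = 4.42 V.
With the load, Rb becomes Rb‖R_L = 56.93 kΩ, so V = 6.69 × 56.93/100.6 = 3.78 V.

Unloaded: 4.42 V; loaded: 3.78 V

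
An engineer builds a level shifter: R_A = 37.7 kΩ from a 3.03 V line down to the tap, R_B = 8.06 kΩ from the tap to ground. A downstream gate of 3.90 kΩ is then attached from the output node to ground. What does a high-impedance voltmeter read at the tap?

V_out ≈ 0.197 V

The load sits in parallel with R_B: R_B‖R_L = (8.06 × 3.90) / (8.06 + 3.90) = 2.628 kΩ.
V_out = 3.03 × 2.628 / (37.7 + 2.628) = 3.03 × 2.628/40.33 = 0.197 V.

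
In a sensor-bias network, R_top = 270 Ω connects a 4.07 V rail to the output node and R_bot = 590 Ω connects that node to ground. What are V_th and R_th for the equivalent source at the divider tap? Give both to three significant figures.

V_th is the open-circuit tap voltage: 4.07 × 590/(270 + 590) = 2.79 V.
With the supply zeroed, R_top and R_bot appear in parallel from the tap: R_th = R_top‖R_bot = (270 × 590)/860.0 = 185 Ω.

V_th = 2.79 V, R_th = 185 Ω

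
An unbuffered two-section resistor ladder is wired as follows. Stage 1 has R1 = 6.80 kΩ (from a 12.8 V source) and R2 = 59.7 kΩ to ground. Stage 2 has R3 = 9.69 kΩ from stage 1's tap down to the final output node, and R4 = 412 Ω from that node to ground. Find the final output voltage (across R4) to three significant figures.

Stage 2 presents R3+R4 = 10100 Ω as a load on stage 1's tap.
Stage 1's lower leg becomes R2‖(R3+R4) = 8640 Ω, so V_mid = 12.8 × 8640/15440 = 7.163 V.
Stage 2 is itself unloaded: V_out = V_mid × R4/(R3+R4) = 7.163 × 412/10100 = 0.292 V.

V_out ≈ 0.292 V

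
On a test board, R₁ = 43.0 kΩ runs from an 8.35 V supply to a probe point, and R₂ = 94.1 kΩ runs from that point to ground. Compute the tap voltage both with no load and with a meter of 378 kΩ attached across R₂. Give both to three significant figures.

Open-circuit: V = 8.35 × 94.1/(43.0 + 94.1) = 5.73 V.
With the load, R₂ becomes R₂‖R_L = 75.34 kΩ, so V = 8.35 × 75.34/118.3 = 5.32 V.

Unloaded: 5.73 V; loaded: 5.32 V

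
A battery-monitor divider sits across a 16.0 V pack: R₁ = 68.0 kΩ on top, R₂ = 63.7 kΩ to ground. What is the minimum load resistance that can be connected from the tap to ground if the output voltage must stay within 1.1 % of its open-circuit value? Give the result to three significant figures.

R_L(min) ≈ 2.96 MΩ

Output resistance R_th = R₁‖R₂ = (68.0 × 63.7)/131.7 = 32.89 kΩ.
The fractional drop is R_th/(R_th + R_L); requiring this ≤ 0.0110 gives R_L ≥ R_th(1/0.0110 − 1) = 32.89 × 89.91 = 2.96 MΩ.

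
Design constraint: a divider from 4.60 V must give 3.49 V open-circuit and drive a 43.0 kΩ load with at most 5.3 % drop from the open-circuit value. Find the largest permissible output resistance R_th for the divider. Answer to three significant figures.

R_th ≤ 2.41 kΩ

Loading drop = R_th/(R_th + R_L) ≤ 0.0530, so R_th ≤ R_L · ε/(1−ε) = 43.0 kΩ × 0.0530/0.9470 = 2.41 kΩ.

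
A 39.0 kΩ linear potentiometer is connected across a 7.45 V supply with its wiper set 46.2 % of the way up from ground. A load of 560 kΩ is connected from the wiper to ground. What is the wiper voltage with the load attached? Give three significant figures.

V ≈ 3.38 V

The wiper splits the pot into (1−α)R = 20.98 kΩ above and αR = 18.02 kΩ below.
Lower section ‖ load = 17.46 kΩ.
V_wiper = 7.45 × 17.46/(20.98 + 17.46) = 3.38 V.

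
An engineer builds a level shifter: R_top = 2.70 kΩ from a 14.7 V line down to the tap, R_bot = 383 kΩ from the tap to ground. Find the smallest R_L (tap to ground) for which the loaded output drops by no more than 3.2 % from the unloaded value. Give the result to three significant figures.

Output resistance R_th = R_top‖R_bot = (2.70 × 383)/385.7 = 2.681 kΩ.
The fractional drop is R_th/(R_th + R_L); requiring this ≤ 0.0320 gives R_L ≥ R_th(1/0.0320 − 1) = 2.681 × 30.25 = 81.1 kΩ.

R_L(min) ≈ 81.1 kΩ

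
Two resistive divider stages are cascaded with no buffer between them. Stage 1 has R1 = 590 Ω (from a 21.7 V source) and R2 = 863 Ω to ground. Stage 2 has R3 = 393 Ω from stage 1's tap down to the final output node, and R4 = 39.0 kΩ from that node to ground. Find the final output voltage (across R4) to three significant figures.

Stage 2 presents R3+R4 = 39390 Ω as a load on stage 1's tap.
Stage 1's lower leg becomes R2‖(R3+R4) = 844.5 Ω, so V_mid = 21.7 × 844.5/1434 = 12.77 V.
Stage 2 is itself unloaded: V_out = V_mid × R4/(R3+R4) = 12.77 × 39000/39390 = 12.6 V.

V_out ≈ 12.6 V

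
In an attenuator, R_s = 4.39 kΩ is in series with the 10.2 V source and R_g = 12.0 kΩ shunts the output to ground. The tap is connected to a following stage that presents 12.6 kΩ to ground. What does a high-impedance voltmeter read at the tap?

The load sits in parallel with R_g: R_g‖R_L = (12.0 × 12.6) / (12.0 + 12.6) = 6.146 kΩ.
V_out = 10.2 × 6.146 / (4.39 + 6.146) = 10.2 × 6.146/10.54 = 5.95 V.
(Unloaded it would have been 7.47 V.)

V_out ≈ 5.95 V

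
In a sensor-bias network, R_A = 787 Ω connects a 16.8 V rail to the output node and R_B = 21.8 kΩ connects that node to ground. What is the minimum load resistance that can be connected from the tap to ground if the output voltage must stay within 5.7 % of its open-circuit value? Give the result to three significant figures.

Output resistance R_th = R_A‖R_B = (787 × 21800)/22590 = 759.6 Ω.
The fractional drop is R_th/(R_th + R_L); requiring this ≤ 0.0570 gives R_L ≥ R_th(1/0.0570 − 1) = 759.6 × 16.54 = 12.6 kΩ.

R_L(min) ≈ 12.6 kΩ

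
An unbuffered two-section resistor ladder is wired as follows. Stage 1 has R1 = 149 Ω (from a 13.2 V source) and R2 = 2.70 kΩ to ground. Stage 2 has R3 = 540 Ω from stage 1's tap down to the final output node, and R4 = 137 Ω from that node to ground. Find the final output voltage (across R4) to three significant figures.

V_out ≈ 2.09 V

Stage 2 presents R3+R4 = 677.0 Ω as a load on stage 1's tap.
Stage 1's lower leg becomes R2‖(R3+R4) = 541.3 Ω, so V_mid = 13.2 × 541.3/690.3 = 10.35 V.
Stage 2 is itself unloaded: V_out = V_mid × R4/(R3+R4) = 10.35 × 137/677.0 = 2.09 V.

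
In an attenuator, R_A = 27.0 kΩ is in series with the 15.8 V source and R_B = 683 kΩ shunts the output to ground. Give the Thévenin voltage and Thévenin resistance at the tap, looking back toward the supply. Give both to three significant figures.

V_th is the open-circuit tap voltage: 15.8 × 683/(27.0 + 683) = 15.2 V.
With the supply zeroed, R_A and R_B appear in parallel from the tap: R_th = R_A‖R_B = (27.0 × 683)/710.0 = 26.0 kΩ.

V_th = 15.2 V, R_th = 26.0 kΩ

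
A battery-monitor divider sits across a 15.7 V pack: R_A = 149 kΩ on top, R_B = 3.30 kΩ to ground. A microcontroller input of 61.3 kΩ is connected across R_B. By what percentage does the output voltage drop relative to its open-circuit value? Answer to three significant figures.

The divider's output (Thévenin) resistance is R_A‖R_B = 3.228 kΩ.
Fractional drop under load = R_th/(R_th + R_L) = 3.228 / (3.228 + 61.3) = 0.05003.
So the output falls by 5.00 %.

5.00 %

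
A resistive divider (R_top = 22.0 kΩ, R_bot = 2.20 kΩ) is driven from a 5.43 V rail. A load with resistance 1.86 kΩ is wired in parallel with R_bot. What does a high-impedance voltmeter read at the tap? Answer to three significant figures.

V_out ≈ 0.238 V

The load sits in parallel with R_bot: R_bot‖R_L = (2.20 × 1.86) / (2.20 + 1.86) = 1.008 kΩ.
V_out = 5.43 × 1.008 / (22.0 + 1.008) = 5.43 × 1.008/23.01 = 0.238 V.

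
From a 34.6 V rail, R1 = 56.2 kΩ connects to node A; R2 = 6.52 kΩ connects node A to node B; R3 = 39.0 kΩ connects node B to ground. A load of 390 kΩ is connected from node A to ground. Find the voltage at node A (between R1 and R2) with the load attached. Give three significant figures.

V ≈ 14.5 V

Below node A the series string R2+R3 = 45.52 kΩ sits in parallel with the 390 kΩ load: 40.76 kΩ.
V_A = 34.6 × 40.76/(56.2 + 40.76) = 14.5 V.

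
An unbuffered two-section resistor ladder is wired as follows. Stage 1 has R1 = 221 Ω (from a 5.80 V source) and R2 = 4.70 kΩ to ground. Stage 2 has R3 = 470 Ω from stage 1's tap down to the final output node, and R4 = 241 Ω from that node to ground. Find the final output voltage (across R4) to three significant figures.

V_out ≈ 1.45 V

Stage 2 presents R3+R4 = 711.0 Ω as a load on stage 1's tap.
Stage 1's lower leg becomes R2‖(R3+R4) = 617.6 Ω, so V_mid = 5.80 × 617.6/838.6 = 4.271 V.
Stage 2 is itself unloaded: V_out = V_mid × R4/(R3+R4) = 4.271 × 241/711.0 = 1.45 V.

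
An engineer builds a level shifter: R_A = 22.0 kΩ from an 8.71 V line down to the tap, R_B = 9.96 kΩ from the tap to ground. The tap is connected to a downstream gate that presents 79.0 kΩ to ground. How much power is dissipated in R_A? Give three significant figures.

P ≈ 1.75 mW

Total resistance from the source is R_A + (R_B‖R_L) = 30.84 kΩ, so I = 8.71/30.84 kΩ = 0.2824 mA.
P = I²·R_A = (0.2824 mA)² × 22.0 kΩ = 1.75 mW.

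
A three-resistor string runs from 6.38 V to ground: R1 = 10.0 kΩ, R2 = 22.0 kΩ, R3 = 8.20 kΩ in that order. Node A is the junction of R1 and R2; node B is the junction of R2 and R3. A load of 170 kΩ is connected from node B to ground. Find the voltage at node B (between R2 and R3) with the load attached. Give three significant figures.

V ≈ 1.25 V

At node B, R3 is in parallel with the load: R3‖R_L = 7.823 kΩ.
Below node A the resistance is R2 + (R3‖R_L) = 29.82 kΩ, so V_A = 6.38 × 29.82/39.82 = 4.778 V.
Then V_B = V_A × (R3‖R_L)/(R2 + R3‖R_L) = 4.778 × 7.823/29.82 = 1.25 V.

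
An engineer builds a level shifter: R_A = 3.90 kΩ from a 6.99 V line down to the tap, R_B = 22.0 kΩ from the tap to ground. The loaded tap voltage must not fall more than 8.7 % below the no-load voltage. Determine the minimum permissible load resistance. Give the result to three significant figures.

R_L(min) ≈ 34.8 kΩ

Output resistance R_th = R_A‖R_B = (3.90 × 22.0)/25.90 = 3.313 kΩ.
The fractional drop is R_th/(R_th + R_L); requiring this ≤ 0.0870 gives R_L ≥ R_th(1/0.0870 − 1) = 3.313 × 10.49 = 34.8 kΩ.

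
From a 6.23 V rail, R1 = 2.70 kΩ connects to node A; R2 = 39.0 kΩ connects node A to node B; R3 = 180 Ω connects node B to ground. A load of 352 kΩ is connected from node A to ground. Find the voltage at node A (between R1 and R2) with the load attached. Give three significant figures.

Below node A the series string R2+R3 = 39180 Ω sits in parallel with the 352000 Ω load: 35260 Ω.
V_A = 6.23 × 35260/(2700 + 35260) = 5.79 V.

V ≈ 5.79 V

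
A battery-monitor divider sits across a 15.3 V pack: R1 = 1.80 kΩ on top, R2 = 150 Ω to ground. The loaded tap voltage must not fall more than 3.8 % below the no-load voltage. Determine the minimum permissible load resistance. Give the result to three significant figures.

R_L(min) ≈ 3.51 kΩ

Output resistance R_th = R1‖R2 = (1800 × 150)/1950 = 138.5 Ω.
The fractional drop is R_th/(R_th + R_L); requiring this ≤ 0.0380 gives R_L ≥ R_th(1/0.0380 − 1) = 138.5 × 25.32 = 3.51 kΩ.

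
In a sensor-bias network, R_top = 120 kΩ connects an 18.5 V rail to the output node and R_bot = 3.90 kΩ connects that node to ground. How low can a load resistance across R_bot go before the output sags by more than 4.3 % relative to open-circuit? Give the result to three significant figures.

R_L(min) ≈ 84.1 kΩ

Output resistance R_th = R_top‖R_bot = (120 × 3.90)/123.9 = 3.777 kΩ.
The fractional drop is R_th/(R_th + R_L); requiring this ≤ 0.0430 gives R_L ≥ R_th(1/0.0430 − 1) = 3.777 × 22.26 = 84.1 kΩ.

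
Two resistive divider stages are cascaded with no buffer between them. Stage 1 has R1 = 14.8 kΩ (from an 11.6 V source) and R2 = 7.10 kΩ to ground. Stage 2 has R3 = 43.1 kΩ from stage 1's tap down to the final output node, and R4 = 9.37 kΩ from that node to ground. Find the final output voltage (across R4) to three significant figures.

V_out ≈ 0.615 V

Stage 2 presents R3+R4 = 52.47 kΩ as a load on stage 1's tap.
Stage 1's lower leg becomes R2‖(R3+R4) = 6.254 kΩ, so V_mid = 11.6 × 6.254/21.05 = 3.446 V.
Stage 2 is itself unloaded: V_out = V_mid × R4/(R3+R4) = 3.446 × 9.37/52.47 = 0.615 V.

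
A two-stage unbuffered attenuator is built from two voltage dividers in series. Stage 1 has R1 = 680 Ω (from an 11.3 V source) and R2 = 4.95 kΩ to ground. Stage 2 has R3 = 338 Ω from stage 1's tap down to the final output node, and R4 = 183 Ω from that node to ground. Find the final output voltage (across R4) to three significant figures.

V_out ≈ 1.62 V

Stage 2 presents R3+R4 = 521.0 Ω as a load on stage 1's tap.
Stage 1's lower leg becomes R2‖(R3+R4) = 471.4 Ω, so V_mid = 11.3 × 471.4/1151 = 4.626 V.
Stage 2 is itself unloaded: V_out = V_mid × R4/(R3+R4) = 4.626 × 183/521.0 = 1.62 V.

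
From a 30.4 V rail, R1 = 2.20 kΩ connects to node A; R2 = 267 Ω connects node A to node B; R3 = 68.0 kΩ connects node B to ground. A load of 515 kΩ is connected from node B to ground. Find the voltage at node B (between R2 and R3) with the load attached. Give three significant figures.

V ≈ 29.2 V

At node B, R3 is in parallel with the load: R3‖R_L = 60070 Ω.
Below node A the resistance is R2 + (R3‖R_L) = 60340 Ω, so V_A = 30.4 × 60340/62540 = 29.33 V.
Then V_B = V_A × (R3‖R_L)/(R2 + R3‖R_L) = 29.33 × 60070/60340 = 29.2 V.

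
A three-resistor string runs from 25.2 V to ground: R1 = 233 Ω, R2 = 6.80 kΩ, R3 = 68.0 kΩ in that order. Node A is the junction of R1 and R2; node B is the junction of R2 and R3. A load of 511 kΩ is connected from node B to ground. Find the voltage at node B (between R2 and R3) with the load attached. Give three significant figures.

At node B, R3 is in parallel with the load: R3‖R_L = 60010 Ω.
Below node A the resistance is R2 + (R3‖R_L) = 66810 Ω, so V_A = 25.2 × 66810/67050 = 25.11 V.
Then V_B = V_A × (R3‖R_L)/(R2 + R3‖R_L) = 25.11 × 60010/66810 = 22.6 V.

V ≈ 22.6 V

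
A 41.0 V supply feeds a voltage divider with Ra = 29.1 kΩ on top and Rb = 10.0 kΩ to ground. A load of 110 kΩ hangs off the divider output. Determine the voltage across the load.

V_out ≈ 9.82 V

The load sits in parallel with Rb: Rb‖R_L = (10.0 × 110) / (10.0 + 110) = 9.167 kΩ.
V_out = 41.0 × 9.167 / (29.1 + 9.167) = 41.0 × 9.167/38.27 = 9.82 V.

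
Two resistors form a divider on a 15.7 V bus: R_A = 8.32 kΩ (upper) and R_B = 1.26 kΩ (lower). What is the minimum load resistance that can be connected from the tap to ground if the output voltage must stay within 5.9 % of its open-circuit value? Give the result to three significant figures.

R_L(min) ≈ 17.5 kΩ

Output resistance R_th = R_A‖R_B = (8.32 × 1.26)/9.580 = 1.094 kΩ.
The fractional drop is R_th/(R_th + R_L); requiring this ≤ 0.0590 gives R_L ≥ R_th(1/0.0590 − 1) = 1.094 × 15.95 = 17.5 kΩ.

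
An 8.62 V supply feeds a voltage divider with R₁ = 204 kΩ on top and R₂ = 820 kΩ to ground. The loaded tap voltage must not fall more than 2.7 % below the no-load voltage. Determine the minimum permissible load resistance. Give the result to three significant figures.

R_L(min) ≈ 5.89 MΩ

Output resistance R_th = R₁‖R₂ = (204 × 820)/1024 = 163.4 kΩ.
The fractional drop is R_th/(R_th + R_L); requiring this ≤ 0.0270 gives R_L ≥ R_th(1/0.0270 − 1) = 163.4 × 36.04 = 5.89 MΩ.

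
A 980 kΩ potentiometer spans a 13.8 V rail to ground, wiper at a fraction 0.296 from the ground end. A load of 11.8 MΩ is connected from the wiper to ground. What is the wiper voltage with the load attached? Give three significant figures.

V ≈ 4.02 V

The wiper splits the pot into (1−α)R = 689.9 kΩ above and αR = 290.1 kΩ below.
Lower section ‖ load = 283.1 kΩ.
V_wiper = 13.8 × 283.1/(689.9 + 283.1) = 4.02 V.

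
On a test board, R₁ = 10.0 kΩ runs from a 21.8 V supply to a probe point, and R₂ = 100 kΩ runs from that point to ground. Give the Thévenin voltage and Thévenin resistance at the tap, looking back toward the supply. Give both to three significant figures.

V_th = 19.8 V, R_th = 9.09 kΩ

V_th is the open-circuit tap voltage: 21.8 × 100/(10.0 + 100) = 19.8 V.
With the supply zeroed, R₁ and R₂ appear in parallel from the tap: R_th = R₁‖R₂ = (10.0 × 100)/110.0 = 9.09 kΩ.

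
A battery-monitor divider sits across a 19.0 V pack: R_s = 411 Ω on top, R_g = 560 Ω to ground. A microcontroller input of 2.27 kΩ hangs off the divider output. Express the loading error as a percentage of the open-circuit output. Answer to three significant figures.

9.45 %

The divider's output (Thévenin) resistance is R_s‖R_g = 237.0 Ω.
Fractional drop under load = R_th/(R_th + R_L) = 237.0 / (237.0 + 2270) = 0.09455.
So the output falls by 9.45 %.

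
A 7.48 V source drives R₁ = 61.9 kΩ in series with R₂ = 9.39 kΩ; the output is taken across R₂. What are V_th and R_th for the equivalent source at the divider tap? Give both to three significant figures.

V_th is the open-circuit tap voltage: 7.48 × 9.39/(61.9 + 9.39) = 0.985 V.
With the supply zeroed, R₁ and R₂ appear in parallel from the tap: R_th = R₁‖R₂ = (61.9 × 9.39)/71.29 = 8.15 kΩ.

V_th = 0.985 V, R_th = 8.15 kΩ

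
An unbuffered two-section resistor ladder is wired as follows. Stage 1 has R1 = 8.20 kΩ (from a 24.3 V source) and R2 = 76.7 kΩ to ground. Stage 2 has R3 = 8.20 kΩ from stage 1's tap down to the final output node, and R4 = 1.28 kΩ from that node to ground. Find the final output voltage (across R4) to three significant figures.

V_out ≈ 1.66 V

Stage 2 presents R3+R4 = 9.480 kΩ as a load on stage 1's tap.
Stage 1's lower leg becomes R2‖(R3+R4) = 8.437 kΩ, so V_mid = 24.3 × 8.437/16.64 = 12.32 V.
Stage 2 is itself unloaded: V_out = V_mid × R4/(R3+R4) = 12.32 × 1.28/9.480 = 1.66 V.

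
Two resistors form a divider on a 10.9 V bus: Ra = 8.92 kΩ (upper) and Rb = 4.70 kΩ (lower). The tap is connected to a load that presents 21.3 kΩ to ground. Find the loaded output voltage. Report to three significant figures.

V_out ≈ 3.29 V

The load sits in parallel with Rb: Rb‖R_L = (4.70 × 21.3) / (4.70 + 21.3) = 3.850 kΩ.
V_out = 10.9 × 3.850 / (8.92 + 3.850) = 10.9 × 3.850/12.77 = 3.29 V.
(Unloaded it would have been 3.76 V.)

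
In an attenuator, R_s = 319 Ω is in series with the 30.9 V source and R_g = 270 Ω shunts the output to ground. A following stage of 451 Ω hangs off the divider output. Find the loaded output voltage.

V_out ≈ 10.7 V

The load sits in parallel with R_g: R_g‖R_L = (270 × 451) / (270 + 451) = 168.9 Ω.
V_out = 30.9 × 168.9 / (319 + 168.9) = 30.9 × 168.9/487.9 = 10.7 V.
(Unloaded it would have been 14.2 V.)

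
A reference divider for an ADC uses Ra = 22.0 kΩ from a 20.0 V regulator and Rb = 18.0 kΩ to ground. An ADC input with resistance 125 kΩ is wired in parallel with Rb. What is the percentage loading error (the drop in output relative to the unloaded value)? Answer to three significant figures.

7.34 %

The divider's output (Thévenin) resistance is Ra‖Rb = 9.900 kΩ.
Fractional drop under load = R_th/(R_th + R_L) = 9.900 / (9.900 + 125) = 0.07339.
So the output falls by 7.34 %.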